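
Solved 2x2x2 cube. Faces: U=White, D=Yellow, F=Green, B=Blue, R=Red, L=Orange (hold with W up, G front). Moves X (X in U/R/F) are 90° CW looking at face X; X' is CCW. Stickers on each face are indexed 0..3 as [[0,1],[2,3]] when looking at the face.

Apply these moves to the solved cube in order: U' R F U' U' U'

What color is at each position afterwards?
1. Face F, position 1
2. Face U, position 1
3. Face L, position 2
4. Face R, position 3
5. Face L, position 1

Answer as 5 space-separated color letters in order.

After move 1 (U'): U=WWWW F=OOGG R=GGRR B=RRBB L=BBOO
After move 2 (R): R=RGRG U=WOWG F=OYGY D=YBYR B=WRWB
After move 3 (F): F=GOYY U=WOOB R=WGGG D=RRYR L=BYOB
After move 4 (U'): U=OBWO F=BYYY R=GOGG B=WGWB L=WROB
After move 5 (U'): U=BOOW F=WRYY R=BYGG B=GOWB L=WGOB
After move 6 (U'): U=OWBO F=WGYY R=WRGG B=BYWB L=GOOB
Query 1: F[1] = G
Query 2: U[1] = W
Query 3: L[2] = O
Query 4: R[3] = G
Query 5: L[1] = O

Answer: G W O G O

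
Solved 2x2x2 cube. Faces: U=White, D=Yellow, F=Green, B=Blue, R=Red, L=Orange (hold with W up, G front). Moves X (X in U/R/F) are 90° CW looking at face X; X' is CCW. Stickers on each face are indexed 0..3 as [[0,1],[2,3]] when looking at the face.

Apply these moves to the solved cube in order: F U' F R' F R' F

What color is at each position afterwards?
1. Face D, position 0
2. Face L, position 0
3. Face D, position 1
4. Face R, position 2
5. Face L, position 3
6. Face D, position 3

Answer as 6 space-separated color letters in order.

Answer: Y B R Y G O

Derivation:
After move 1 (F): F=GGGG U=WWOO R=WRWR D=RRYY L=OYOY
After move 2 (U'): U=WOWO F=OYGG R=GGWR B=WRBB L=BBOY
After move 3 (F): F=GOGY U=WOYB R=WGOR D=WGYY L=BROR
After move 4 (R'): R=GRWO U=WBYW F=GOGB D=WOYY B=YRGB
After move 5 (F): F=GGBO U=WBRR R=YRWO D=WGYY L=BWOO
After move 6 (R'): R=ROYW U=WGRY F=GBBR D=WGYO B=YRGB
After move 7 (F): F=BGRB U=WGOW R=ROYW D=YRYO L=BWOG
Query 1: D[0] = Y
Query 2: L[0] = B
Query 3: D[1] = R
Query 4: R[2] = Y
Query 5: L[3] = G
Query 6: D[3] = O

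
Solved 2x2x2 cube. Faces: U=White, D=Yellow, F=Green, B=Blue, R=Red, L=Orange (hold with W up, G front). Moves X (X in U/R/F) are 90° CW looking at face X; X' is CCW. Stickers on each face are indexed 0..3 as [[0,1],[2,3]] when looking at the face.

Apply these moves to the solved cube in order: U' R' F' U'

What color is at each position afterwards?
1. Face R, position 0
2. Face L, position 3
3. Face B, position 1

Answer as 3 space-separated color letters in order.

After move 1 (U'): U=WWWW F=OOGG R=GGRR B=RRBB L=BBOO
After move 2 (R'): R=GRGR U=WBWR F=OWGW D=YOYG B=YRYB
After move 3 (F'): F=WWOG U=WBGG R=ORYR D=BOYG L=BROW
After move 4 (U'): U=BGWG F=BROG R=WWYR B=ORYB L=YROW
Query 1: R[0] = W
Query 2: L[3] = W
Query 3: B[1] = R

Answer: W W R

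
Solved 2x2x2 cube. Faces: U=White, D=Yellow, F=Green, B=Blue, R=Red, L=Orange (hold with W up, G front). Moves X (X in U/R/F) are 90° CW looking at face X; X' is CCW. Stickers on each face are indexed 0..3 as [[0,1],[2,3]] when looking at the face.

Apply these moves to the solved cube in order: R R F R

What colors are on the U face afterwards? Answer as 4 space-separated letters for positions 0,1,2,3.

Answer: W G O B

Derivation:
After move 1 (R): R=RRRR U=WGWG F=GYGY D=YBYB B=WBWB
After move 2 (R): R=RRRR U=WYWY F=GBGB D=YWYW B=GBGB
After move 3 (F): F=GGBB U=WYOO R=WRYR D=RRYW L=OYOW
After move 4 (R): R=YWRR U=WGOB F=GRBW D=RGYG B=OBYB
Query: U face = WGOB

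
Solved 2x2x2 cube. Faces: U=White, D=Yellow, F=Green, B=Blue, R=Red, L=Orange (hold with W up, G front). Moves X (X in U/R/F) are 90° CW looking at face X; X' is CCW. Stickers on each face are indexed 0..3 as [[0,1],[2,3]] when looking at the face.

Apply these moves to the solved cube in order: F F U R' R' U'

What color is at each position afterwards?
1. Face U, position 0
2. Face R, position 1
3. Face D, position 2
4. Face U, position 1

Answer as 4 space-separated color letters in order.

After move 1 (F): F=GGGG U=WWOO R=WRWR D=RRYY L=OYOY
After move 2 (F): F=GGGG U=WWYY R=OROR D=WWYY L=OROR
After move 3 (U): U=YWYW F=ORGG R=BBOR B=ORBB L=GGOR
After move 4 (R'): R=BRBO U=YBYO F=OWGW D=WRYG B=YRWB
After move 5 (R'): R=ROBB U=YWYY F=OBGO D=WWYW B=GRRB
After move 6 (U'): U=WYYY F=GGGO R=OBBB B=RORB L=GROR
Query 1: U[0] = W
Query 2: R[1] = B
Query 3: D[2] = Y
Query 4: U[1] = Y

Answer: W B Y Y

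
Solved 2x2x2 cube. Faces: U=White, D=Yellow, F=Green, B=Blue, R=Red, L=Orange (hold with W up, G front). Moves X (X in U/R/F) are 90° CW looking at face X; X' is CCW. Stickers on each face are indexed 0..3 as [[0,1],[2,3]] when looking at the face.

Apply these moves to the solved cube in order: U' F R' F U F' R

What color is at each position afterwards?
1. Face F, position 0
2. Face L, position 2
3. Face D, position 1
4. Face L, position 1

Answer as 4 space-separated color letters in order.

Answer: R O G B

Derivation:
After move 1 (U'): U=WWWW F=OOGG R=GGRR B=RRBB L=BBOO
After move 2 (F): F=GOGO U=WWOB R=WGWR D=RGYY L=BYOY
After move 3 (R'): R=GRWW U=WBOR F=GWGB D=ROYO B=YRGB
After move 4 (F): F=GGBW U=WBYY R=ORRW D=WGYO L=BROO
After move 5 (U): U=YWYB F=ORBW R=YRRW B=BRGB L=GGOO
After move 6 (F'): F=RWOB U=YWYR R=GRWW D=GOYO L=GBOY
After move 7 (R): R=WGWR U=YWYB F=ROOO D=GGYB B=RRWB
Query 1: F[0] = R
Query 2: L[2] = O
Query 3: D[1] = G
Query 4: L[1] = B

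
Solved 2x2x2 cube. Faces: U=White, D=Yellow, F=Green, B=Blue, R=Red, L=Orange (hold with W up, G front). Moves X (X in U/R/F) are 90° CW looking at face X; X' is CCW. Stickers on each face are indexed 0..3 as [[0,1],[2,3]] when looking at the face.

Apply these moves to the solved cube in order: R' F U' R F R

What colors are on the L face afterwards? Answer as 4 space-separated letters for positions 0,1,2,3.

After move 1 (R'): R=RRRR U=WBWB F=GWGW D=YGYG B=YBYB
After move 2 (F): F=GGWW U=WBOO R=WRBR D=RRYG L=OYOG
After move 3 (U'): U=BOWO F=OYWW R=GGBR B=WRYB L=YBOG
After move 4 (R): R=BGRG U=BYWW F=ORWG D=RYYW B=OROB
After move 5 (F): F=WOGR U=BYGB R=WGWG D=RBYW L=YROY
After move 6 (R): R=WWGG U=BOGR F=WBGW D=ROYO B=BRYB
Query: L face = YROY

Answer: Y R O Y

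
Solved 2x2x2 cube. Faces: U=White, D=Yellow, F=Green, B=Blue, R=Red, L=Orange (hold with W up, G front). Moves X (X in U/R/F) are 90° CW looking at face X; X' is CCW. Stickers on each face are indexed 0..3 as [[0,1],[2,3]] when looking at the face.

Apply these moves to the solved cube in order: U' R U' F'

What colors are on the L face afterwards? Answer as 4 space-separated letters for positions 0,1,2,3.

After move 1 (U'): U=WWWW F=OOGG R=GGRR B=RRBB L=BBOO
After move 2 (R): R=RGRG U=WOWG F=OYGY D=YBYR B=WRWB
After move 3 (U'): U=OGWW F=BBGY R=OYRG B=RGWB L=WROO
After move 4 (F'): F=BYBG U=OGOR R=BYYG D=ROYR L=WWOW
Query: L face = WWOW

Answer: W W O W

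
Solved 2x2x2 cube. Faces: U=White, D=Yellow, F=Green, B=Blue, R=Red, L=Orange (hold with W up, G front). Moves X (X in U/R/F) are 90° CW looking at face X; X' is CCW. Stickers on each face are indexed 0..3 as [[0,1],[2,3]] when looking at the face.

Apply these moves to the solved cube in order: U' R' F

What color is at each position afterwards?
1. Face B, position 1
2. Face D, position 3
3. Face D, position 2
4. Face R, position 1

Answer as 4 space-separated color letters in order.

After move 1 (U'): U=WWWW F=OOGG R=GGRR B=RRBB L=BBOO
After move 2 (R'): R=GRGR U=WBWR F=OWGW D=YOYG B=YRYB
After move 3 (F): F=GOWW U=WBOB R=WRRR D=GGYG L=BYOO
Query 1: B[1] = R
Query 2: D[3] = G
Query 3: D[2] = Y
Query 4: R[1] = R

Answer: R G Y R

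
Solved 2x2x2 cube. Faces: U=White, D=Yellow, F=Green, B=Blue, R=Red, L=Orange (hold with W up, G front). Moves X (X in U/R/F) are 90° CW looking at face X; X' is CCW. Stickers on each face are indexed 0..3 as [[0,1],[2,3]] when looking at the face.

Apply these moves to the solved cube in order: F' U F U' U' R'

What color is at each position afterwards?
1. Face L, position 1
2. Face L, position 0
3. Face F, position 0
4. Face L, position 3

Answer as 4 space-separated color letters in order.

Answer: B R O O

Derivation:
After move 1 (F'): F=GGGG U=WWRR R=YRYR D=OOYY L=OWOW
After move 2 (U): U=RWRW F=YRGG R=BBYR B=OWBB L=GGOW
After move 3 (F): F=GYGR U=RWWG R=RBWR D=YBYY L=GOOO
After move 4 (U'): U=WGRW F=GOGR R=GYWR B=RBBB L=OWOO
After move 5 (U'): U=GWWR F=OWGR R=GOWR B=GYBB L=RBOO
After move 6 (R'): R=ORGW U=GBWG F=OWGR D=YWYR B=YYBB
Query 1: L[1] = B
Query 2: L[0] = R
Query 3: F[0] = O
Query 4: L[3] = O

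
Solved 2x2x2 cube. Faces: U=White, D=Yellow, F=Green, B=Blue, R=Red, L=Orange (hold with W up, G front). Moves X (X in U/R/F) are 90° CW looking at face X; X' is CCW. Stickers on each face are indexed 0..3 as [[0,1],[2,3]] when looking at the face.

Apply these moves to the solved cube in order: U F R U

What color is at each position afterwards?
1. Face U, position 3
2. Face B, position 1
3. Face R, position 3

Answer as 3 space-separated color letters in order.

After move 1 (U): U=WWWW F=RRGG R=BBRR B=OOBB L=GGOO
After move 2 (F): F=GRGR U=WWOG R=WBWR D=RBYY L=GYOY
After move 3 (R): R=WWRB U=WROR F=GBGY D=RBYO B=GOWB
After move 4 (U): U=OWRR F=WWGY R=GORB B=GYWB L=GBOY
Query 1: U[3] = R
Query 2: B[1] = Y
Query 3: R[3] = B

Answer: R Y B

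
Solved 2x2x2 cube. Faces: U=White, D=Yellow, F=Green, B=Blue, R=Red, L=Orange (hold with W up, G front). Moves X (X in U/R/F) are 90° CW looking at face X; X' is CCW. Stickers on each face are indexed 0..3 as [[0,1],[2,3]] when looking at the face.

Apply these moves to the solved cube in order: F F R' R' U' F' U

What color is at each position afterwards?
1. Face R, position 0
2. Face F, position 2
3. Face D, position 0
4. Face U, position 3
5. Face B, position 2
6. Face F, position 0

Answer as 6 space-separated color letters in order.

Answer: R O B Y G W

Derivation:
After move 1 (F): F=GGGG U=WWOO R=WRWR D=RRYY L=OYOY
After move 2 (F): F=GGGG U=WWYY R=OROR D=WWYY L=OROR
After move 3 (R'): R=RROO U=WBYB F=GWGY D=WGYG B=YBWB
After move 4 (R'): R=RORO U=WWYY F=GBGB D=WWYY B=GBGB
After move 5 (U'): U=WYWY F=ORGB R=GBRO B=ROGB L=GBOR
After move 6 (F'): F=RBOG U=WYGR R=WBWO D=BRYY L=GYOW
After move 7 (U): U=GWRY F=WBOG R=ROWO B=GYGB L=RBOW
Query 1: R[0] = R
Query 2: F[2] = O
Query 3: D[0] = B
Query 4: U[3] = Y
Query 5: B[2] = G
Query 6: F[0] = W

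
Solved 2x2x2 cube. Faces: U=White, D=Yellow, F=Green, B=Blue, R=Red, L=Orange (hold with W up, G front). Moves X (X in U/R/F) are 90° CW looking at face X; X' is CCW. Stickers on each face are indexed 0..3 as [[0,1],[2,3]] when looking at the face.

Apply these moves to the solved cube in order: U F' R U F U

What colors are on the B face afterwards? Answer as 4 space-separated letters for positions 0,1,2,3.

After move 1 (U): U=WWWW F=RRGG R=BBRR B=OOBB L=GGOO
After move 2 (F'): F=RGRG U=WWBR R=YBYR D=GOYY L=GWOW
After move 3 (R): R=YYRB U=WGBG F=RORY D=GBYO B=ROWB
After move 4 (U): U=BWGG F=YYRY R=RORB B=GWWB L=ROOW
After move 5 (F): F=RYYY U=BWWO R=GOGB D=RRYO L=RGOB
After move 6 (U): U=WBOW F=GOYY R=GWGB B=RGWB L=RYOB
Query: B face = RGWB

Answer: R G W B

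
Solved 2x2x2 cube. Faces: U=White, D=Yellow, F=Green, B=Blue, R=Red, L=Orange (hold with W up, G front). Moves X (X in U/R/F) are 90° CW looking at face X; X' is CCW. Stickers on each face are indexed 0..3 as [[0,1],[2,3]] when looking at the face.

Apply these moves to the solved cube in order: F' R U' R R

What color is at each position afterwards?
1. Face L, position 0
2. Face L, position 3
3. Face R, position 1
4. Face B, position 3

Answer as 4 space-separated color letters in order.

After move 1 (F'): F=GGGG U=WWRR R=YRYR D=OOYY L=OWOW
After move 2 (R): R=YYRR U=WGRG F=GOGY D=OBYB B=RBWB
After move 3 (U'): U=GGWR F=OWGY R=GORR B=YYWB L=RBOW
After move 4 (R): R=RGRO U=GWWY F=OBGB D=OWYY B=RYGB
After move 5 (R): R=RROG U=GBWB F=OWGY D=OGYR B=YYWB
Query 1: L[0] = R
Query 2: L[3] = W
Query 3: R[1] = R
Query 4: B[3] = B

Answer: R W R B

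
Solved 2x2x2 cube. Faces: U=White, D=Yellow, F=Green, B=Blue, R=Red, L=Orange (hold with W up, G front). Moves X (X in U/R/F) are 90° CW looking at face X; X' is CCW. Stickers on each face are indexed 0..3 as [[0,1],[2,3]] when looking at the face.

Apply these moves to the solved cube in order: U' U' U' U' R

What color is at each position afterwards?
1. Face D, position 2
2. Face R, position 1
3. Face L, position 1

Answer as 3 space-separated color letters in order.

After move 1 (U'): U=WWWW F=OOGG R=GGRR B=RRBB L=BBOO
After move 2 (U'): U=WWWW F=BBGG R=OORR B=GGBB L=RROO
After move 3 (U'): U=WWWW F=RRGG R=BBRR B=OOBB L=GGOO
After move 4 (U'): U=WWWW F=GGGG R=RRRR B=BBBB L=OOOO
After move 5 (R): R=RRRR U=WGWG F=GYGY D=YBYB B=WBWB
Query 1: D[2] = Y
Query 2: R[1] = R
Query 3: L[1] = O

Answer: Y R O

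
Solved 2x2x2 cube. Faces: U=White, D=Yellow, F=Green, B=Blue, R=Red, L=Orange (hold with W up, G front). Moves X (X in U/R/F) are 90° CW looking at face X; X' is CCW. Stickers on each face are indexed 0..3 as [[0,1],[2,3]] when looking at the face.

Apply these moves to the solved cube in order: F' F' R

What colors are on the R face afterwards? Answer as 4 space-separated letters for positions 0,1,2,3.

Answer: O O R R

Derivation:
After move 1 (F'): F=GGGG U=WWRR R=YRYR D=OOYY L=OWOW
After move 2 (F'): F=GGGG U=WWYY R=OROR D=WWYY L=OROR
After move 3 (R): R=OORR U=WGYG F=GWGY D=WBYB B=YBWB
Query: R face = OORR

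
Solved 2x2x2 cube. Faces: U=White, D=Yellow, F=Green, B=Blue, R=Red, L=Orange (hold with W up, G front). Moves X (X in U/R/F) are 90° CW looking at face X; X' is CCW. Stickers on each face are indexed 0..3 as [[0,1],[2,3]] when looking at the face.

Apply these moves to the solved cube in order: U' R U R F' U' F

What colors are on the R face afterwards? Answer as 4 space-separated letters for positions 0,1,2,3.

Answer: W R R R

Derivation:
After move 1 (U'): U=WWWW F=OOGG R=GGRR B=RRBB L=BBOO
After move 2 (R): R=RGRG U=WOWG F=OYGY D=YBYR B=WRWB
After move 3 (U): U=WWGO F=RGGY R=WRRG B=BBWB L=OYOO
After move 4 (R): R=RWGR U=WGGY F=RBGR D=YWYB B=OBWB
After move 5 (F'): F=BRRG U=WGRG R=WWYR D=YOYB L=OYOG
After move 6 (U'): U=GGWR F=OYRG R=BRYR B=WWWB L=OBOG
After move 7 (F): F=ROGY U=GGGB R=WRRR D=YBYB L=OYOO
Query: R face = WRRR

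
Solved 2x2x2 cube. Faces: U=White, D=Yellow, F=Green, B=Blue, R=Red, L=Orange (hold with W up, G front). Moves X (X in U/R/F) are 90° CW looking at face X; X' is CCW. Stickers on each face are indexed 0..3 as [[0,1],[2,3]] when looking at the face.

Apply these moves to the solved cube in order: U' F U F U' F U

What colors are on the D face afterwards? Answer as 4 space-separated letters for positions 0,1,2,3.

After move 1 (U'): U=WWWW F=OOGG R=GGRR B=RRBB L=BBOO
After move 2 (F): F=GOGO U=WWOB R=WGWR D=RGYY L=BYOY
After move 3 (U): U=OWBW F=WGGO R=RRWR B=BYBB L=GOOY
After move 4 (F): F=GWOG U=OWYO R=BRWR D=WRYY L=GROG
After move 5 (U'): U=WOOY F=GROG R=GWWR B=BRBB L=BYOG
After move 6 (F): F=OGGR U=WOGY R=OWYR D=WGYY L=BWOR
After move 7 (U): U=GWYO F=OWGR R=BRYR B=BWBB L=OGOR
Query: D face = WGYY

Answer: W G Y Y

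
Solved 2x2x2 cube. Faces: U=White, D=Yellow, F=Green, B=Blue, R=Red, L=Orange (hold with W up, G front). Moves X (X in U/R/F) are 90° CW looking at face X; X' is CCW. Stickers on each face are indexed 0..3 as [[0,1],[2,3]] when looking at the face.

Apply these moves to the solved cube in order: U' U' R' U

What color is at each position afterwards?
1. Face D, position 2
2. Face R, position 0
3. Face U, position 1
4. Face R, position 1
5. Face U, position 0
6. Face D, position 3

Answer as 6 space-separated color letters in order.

After move 1 (U'): U=WWWW F=OOGG R=GGRR B=RRBB L=BBOO
After move 2 (U'): U=WWWW F=BBGG R=OORR B=GGBB L=RROO
After move 3 (R'): R=OROR U=WBWG F=BWGW D=YBYG B=YGYB
After move 4 (U): U=WWGB F=ORGW R=YGOR B=RRYB L=BWOO
Query 1: D[2] = Y
Query 2: R[0] = Y
Query 3: U[1] = W
Query 4: R[1] = G
Query 5: U[0] = W
Query 6: D[3] = G

Answer: Y Y W G W G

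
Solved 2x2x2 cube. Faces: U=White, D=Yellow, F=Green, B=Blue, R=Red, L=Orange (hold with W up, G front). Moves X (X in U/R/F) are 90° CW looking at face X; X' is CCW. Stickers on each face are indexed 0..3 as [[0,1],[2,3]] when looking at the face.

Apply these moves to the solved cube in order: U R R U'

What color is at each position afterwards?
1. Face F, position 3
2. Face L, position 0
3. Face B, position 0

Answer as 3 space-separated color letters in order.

After move 1 (U): U=WWWW F=RRGG R=BBRR B=OOBB L=GGOO
After move 2 (R): R=RBRB U=WRWG F=RYGY D=YBYO B=WOWB
After move 3 (R): R=RRBB U=WYWY F=RBGO D=YWYW B=GORB
After move 4 (U'): U=YYWW F=GGGO R=RBBB B=RRRB L=GOOO
Query 1: F[3] = O
Query 2: L[0] = G
Query 3: B[0] = R

Answer: O G R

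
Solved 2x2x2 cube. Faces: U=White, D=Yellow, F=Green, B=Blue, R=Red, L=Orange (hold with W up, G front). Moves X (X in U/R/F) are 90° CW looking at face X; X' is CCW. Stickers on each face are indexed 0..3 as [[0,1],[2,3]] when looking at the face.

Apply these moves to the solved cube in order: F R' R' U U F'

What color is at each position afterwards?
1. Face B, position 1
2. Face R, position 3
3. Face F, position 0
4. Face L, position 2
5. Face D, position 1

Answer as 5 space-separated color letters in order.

After move 1 (F): F=GGGG U=WWOO R=WRWR D=RRYY L=OYOY
After move 2 (R'): R=RRWW U=WBOB F=GWGO D=RGYG B=YBRB
After move 3 (R'): R=RWRW U=WROY F=GBGB D=RWYO B=GBGB
After move 4 (U): U=OWYR F=RWGB R=GBRW B=OYGB L=GBOY
After move 5 (U): U=YORW F=GBGB R=OYRW B=GBGB L=RWOY
After move 6 (F'): F=BBGG U=YOOR R=WYRW D=WYYO L=RWOR
Query 1: B[1] = B
Query 2: R[3] = W
Query 3: F[0] = B
Query 4: L[2] = O
Query 5: D[1] = Y

Answer: B W B O Y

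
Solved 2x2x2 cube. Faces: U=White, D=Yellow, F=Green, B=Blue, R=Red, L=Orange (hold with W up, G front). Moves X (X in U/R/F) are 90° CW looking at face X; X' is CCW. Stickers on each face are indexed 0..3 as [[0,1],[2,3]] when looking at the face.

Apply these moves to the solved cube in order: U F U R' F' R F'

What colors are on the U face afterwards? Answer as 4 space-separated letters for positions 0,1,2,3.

Answer: O W R W

Derivation:
After move 1 (U): U=WWWW F=RRGG R=BBRR B=OOBB L=GGOO
After move 2 (F): F=GRGR U=WWOG R=WBWR D=RBYY L=GYOY
After move 3 (U): U=OWGW F=WBGR R=OOWR B=GYBB L=GROY
After move 4 (R'): R=OROW U=OBGG F=WWGW D=RBYR B=YYBB
After move 5 (F'): F=WWWG U=OBOO R=BRRW D=RYYR L=GGOG
After move 6 (R): R=RBWR U=OWOG F=WYWR D=RBYY B=OYBB
After move 7 (F'): F=YRWW U=OWRW R=BBRR D=GGYY L=GGOO
Query: U face = OWRW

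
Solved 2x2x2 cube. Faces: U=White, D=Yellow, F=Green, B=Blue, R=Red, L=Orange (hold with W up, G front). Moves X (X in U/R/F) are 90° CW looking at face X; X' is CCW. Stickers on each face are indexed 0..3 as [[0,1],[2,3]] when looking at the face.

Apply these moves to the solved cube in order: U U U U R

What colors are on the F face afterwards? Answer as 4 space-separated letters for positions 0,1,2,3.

Answer: G Y G Y

Derivation:
After move 1 (U): U=WWWW F=RRGG R=BBRR B=OOBB L=GGOO
After move 2 (U): U=WWWW F=BBGG R=OORR B=GGBB L=RROO
After move 3 (U): U=WWWW F=OOGG R=GGRR B=RRBB L=BBOO
After move 4 (U): U=WWWW F=GGGG R=RRRR B=BBBB L=OOOO
After move 5 (R): R=RRRR U=WGWG F=GYGY D=YBYB B=WBWB
Query: F face = GYGY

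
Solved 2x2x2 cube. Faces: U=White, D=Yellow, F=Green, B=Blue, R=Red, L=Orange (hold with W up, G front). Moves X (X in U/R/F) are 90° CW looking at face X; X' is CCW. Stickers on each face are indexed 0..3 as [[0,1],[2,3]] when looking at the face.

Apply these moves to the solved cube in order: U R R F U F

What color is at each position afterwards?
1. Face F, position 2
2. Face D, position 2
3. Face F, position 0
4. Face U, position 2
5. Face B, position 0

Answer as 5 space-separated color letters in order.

Answer: B Y O W G

Derivation:
After move 1 (U): U=WWWW F=RRGG R=BBRR B=OOBB L=GGOO
After move 2 (R): R=RBRB U=WRWG F=RYGY D=YBYO B=WOWB
After move 3 (R): R=RRBB U=WYWY F=RBGO D=YWYW B=GORB
After move 4 (F): F=GROB U=WYOG R=WRYB D=BRYW L=GYOW
After move 5 (U): U=OWGY F=WROB R=GOYB B=GYRB L=GROW
After move 6 (F): F=OWBR U=OWWR R=GOYB D=YGYW L=GBOR
Query 1: F[2] = B
Query 2: D[2] = Y
Query 3: F[0] = O
Query 4: U[2] = W
Query 5: B[0] = G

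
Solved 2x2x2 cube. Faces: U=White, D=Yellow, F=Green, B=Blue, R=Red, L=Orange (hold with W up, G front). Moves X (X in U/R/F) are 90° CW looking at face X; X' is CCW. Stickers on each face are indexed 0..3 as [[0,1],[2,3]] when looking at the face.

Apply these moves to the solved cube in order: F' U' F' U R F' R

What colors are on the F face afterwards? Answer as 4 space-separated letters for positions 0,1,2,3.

After move 1 (F'): F=GGGG U=WWRR R=YRYR D=OOYY L=OWOW
After move 2 (U'): U=WRWR F=OWGG R=GGYR B=YRBB L=BBOW
After move 3 (F'): F=WGOG U=WRGY R=OGOR D=BWYY L=BROW
After move 4 (U): U=GWYR F=OGOG R=YROR B=BRBB L=WGOW
After move 5 (R): R=OYRR U=GGYG F=OWOY D=BBYB B=RRWB
After move 6 (F'): F=WYOO U=GGOR R=BYBR D=GWYB L=WGOY
After move 7 (R): R=BBRY U=GYOO F=WWOB D=GWYR B=RRGB
Query: F face = WWOB

Answer: W W O B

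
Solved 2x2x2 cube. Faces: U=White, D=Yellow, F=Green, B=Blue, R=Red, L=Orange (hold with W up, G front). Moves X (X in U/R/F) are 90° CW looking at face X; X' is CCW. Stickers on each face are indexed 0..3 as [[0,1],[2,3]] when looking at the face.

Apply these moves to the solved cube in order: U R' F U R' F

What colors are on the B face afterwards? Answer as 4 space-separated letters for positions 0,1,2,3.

After move 1 (U): U=WWWW F=RRGG R=BBRR B=OOBB L=GGOO
After move 2 (R'): R=BRBR U=WBWO F=RWGW D=YRYG B=YOYB
After move 3 (F): F=GRWW U=WBOG R=WROR D=BBYG L=GYOR
After move 4 (U): U=OWGB F=WRWW R=YOOR B=GYYB L=GROR
After move 5 (R'): R=ORYO U=OYGG F=WWWB D=BRYW B=GYBB
After move 6 (F): F=WWBW U=OYRR R=GRGO D=YOYW L=GBOR
Query: B face = GYBB

Answer: G Y B B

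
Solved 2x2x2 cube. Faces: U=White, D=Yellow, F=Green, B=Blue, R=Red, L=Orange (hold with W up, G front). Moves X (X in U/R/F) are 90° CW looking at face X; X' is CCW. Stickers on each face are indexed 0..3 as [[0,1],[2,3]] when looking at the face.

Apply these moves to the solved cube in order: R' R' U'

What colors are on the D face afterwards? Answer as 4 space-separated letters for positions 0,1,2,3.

After move 1 (R'): R=RRRR U=WBWB F=GWGW D=YGYG B=YBYB
After move 2 (R'): R=RRRR U=WYWY F=GBGB D=YWYW B=GBGB
After move 3 (U'): U=YYWW F=OOGB R=GBRR B=RRGB L=GBOO
Query: D face = YWYW

Answer: Y W Y W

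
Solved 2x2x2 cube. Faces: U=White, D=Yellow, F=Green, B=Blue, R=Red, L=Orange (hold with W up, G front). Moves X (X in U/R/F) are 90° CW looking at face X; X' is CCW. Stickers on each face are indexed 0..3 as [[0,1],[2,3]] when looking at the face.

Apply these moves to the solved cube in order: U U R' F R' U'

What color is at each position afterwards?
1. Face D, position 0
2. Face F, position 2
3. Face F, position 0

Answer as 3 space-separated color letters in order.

After move 1 (U): U=WWWW F=RRGG R=BBRR B=OOBB L=GGOO
After move 2 (U): U=WWWW F=BBGG R=OORR B=GGBB L=RROO
After move 3 (R'): R=OROR U=WBWG F=BWGW D=YBYG B=YGYB
After move 4 (F): F=GBWW U=WBOR R=WRGR D=OOYG L=RYOB
After move 5 (R'): R=RRWG U=WYOY F=GBWR D=OBYW B=GGOB
After move 6 (U'): U=YYWO F=RYWR R=GBWG B=RROB L=GGOB
Query 1: D[0] = O
Query 2: F[2] = W
Query 3: F[0] = R

Answer: O W R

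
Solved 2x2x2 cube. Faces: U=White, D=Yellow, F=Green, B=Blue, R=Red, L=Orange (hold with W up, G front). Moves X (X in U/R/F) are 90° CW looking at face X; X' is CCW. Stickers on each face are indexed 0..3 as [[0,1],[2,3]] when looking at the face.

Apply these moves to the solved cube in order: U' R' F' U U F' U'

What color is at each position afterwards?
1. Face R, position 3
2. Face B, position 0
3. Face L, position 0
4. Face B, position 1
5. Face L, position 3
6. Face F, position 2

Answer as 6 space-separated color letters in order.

Answer: R O W R B Y

Derivation:
After move 1 (U'): U=WWWW F=OOGG R=GGRR B=RRBB L=BBOO
After move 2 (R'): R=GRGR U=WBWR F=OWGW D=YOYG B=YRYB
After move 3 (F'): F=WWOG U=WBGG R=ORYR D=BOYG L=BROW
After move 4 (U): U=GWGB F=OROG R=YRYR B=BRYB L=WWOW
After move 5 (U): U=GGBW F=YROG R=BRYR B=WWYB L=OROW
After move 6 (F'): F=RGYO U=GGBY R=ORBR D=RWYG L=OWOB
After move 7 (U'): U=GYGB F=OWYO R=RGBR B=ORYB L=WWOB
Query 1: R[3] = R
Query 2: B[0] = O
Query 3: L[0] = W
Query 4: B[1] = R
Query 5: L[3] = B
Query 6: F[2] = Y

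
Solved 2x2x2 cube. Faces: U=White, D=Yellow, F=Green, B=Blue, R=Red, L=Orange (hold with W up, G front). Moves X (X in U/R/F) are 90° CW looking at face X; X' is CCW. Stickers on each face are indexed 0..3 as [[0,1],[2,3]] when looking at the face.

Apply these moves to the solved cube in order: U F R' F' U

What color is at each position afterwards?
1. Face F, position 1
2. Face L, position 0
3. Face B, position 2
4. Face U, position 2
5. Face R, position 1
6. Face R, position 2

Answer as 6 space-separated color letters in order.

After move 1 (U): U=WWWW F=RRGG R=BBRR B=OOBB L=GGOO
After move 2 (F): F=GRGR U=WWOG R=WBWR D=RBYY L=GYOY
After move 3 (R'): R=BRWW U=WBOO F=GWGG D=RRYR B=YOBB
After move 4 (F'): F=WGGG U=WBBW R=RRRW D=YYYR L=GOOO
After move 5 (U): U=BWWB F=RRGG R=YORW B=GOBB L=WGOO
Query 1: F[1] = R
Query 2: L[0] = W
Query 3: B[2] = B
Query 4: U[2] = W
Query 5: R[1] = O
Query 6: R[2] = R

Answer: R W B W O R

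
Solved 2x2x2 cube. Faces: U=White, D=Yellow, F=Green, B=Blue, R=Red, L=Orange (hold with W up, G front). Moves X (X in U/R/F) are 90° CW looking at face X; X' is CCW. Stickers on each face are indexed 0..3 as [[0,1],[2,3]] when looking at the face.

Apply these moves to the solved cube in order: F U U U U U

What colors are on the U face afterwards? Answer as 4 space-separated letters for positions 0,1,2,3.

Answer: O W O W

Derivation:
After move 1 (F): F=GGGG U=WWOO R=WRWR D=RRYY L=OYOY
After move 2 (U): U=OWOW F=WRGG R=BBWR B=OYBB L=GGOY
After move 3 (U): U=OOWW F=BBGG R=OYWR B=GGBB L=WROY
After move 4 (U): U=WOWO F=OYGG R=GGWR B=WRBB L=BBOY
After move 5 (U): U=WWOO F=GGGG R=WRWR B=BBBB L=OYOY
After move 6 (U): U=OWOW F=WRGG R=BBWR B=OYBB L=GGOY
Query: U face = OWOW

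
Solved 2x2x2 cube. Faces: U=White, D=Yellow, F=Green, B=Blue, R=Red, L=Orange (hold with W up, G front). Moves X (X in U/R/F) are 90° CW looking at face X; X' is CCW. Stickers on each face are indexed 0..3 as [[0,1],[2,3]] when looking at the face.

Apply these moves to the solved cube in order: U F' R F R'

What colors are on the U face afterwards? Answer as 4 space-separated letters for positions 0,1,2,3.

Answer: W W W R

Derivation:
After move 1 (U): U=WWWW F=RRGG R=BBRR B=OOBB L=GGOO
After move 2 (F'): F=RGRG U=WWBR R=YBYR D=GOYY L=GWOW
After move 3 (R): R=YYRB U=WGBG F=RORY D=GBYO B=ROWB
After move 4 (F): F=RRYO U=WGWW R=BYGB D=RYYO L=GGOB
After move 5 (R'): R=YBBG U=WWWR F=RGYW D=RRYO B=OOYB
Query: U face = WWWR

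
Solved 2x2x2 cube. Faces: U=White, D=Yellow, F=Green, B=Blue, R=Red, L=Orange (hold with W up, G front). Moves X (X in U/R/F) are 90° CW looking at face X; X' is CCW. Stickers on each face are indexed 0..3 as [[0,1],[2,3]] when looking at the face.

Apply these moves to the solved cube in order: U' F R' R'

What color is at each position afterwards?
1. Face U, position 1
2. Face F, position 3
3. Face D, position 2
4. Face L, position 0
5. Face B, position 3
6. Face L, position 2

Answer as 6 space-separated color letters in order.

After move 1 (U'): U=WWWW F=OOGG R=GGRR B=RRBB L=BBOO
After move 2 (F): F=GOGO U=WWOB R=WGWR D=RGYY L=BYOY
After move 3 (R'): R=GRWW U=WBOR F=GWGB D=ROYO B=YRGB
After move 4 (R'): R=RWGW U=WGOY F=GBGR D=RWYB B=OROB
Query 1: U[1] = G
Query 2: F[3] = R
Query 3: D[2] = Y
Query 4: L[0] = B
Query 5: B[3] = B
Query 6: L[2] = O

Answer: G R Y B B O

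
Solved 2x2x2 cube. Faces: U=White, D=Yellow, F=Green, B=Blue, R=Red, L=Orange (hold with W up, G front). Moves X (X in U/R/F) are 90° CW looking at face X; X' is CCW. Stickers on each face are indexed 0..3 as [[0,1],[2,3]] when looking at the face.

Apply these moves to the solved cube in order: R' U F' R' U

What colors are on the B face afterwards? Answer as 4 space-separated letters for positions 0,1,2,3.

Answer: G B O B

Derivation:
After move 1 (R'): R=RRRR U=WBWB F=GWGW D=YGYG B=YBYB
After move 2 (U): U=WWBB F=RRGW R=YBRR B=OOYB L=GWOO
After move 3 (F'): F=RWRG U=WWYR R=GBYR D=WOYG L=GBOB
After move 4 (R'): R=BRGY U=WYYO F=RWRR D=WWYG B=GOOB
After move 5 (U): U=YWOY F=BRRR R=GOGY B=GBOB L=RWOB
Query: B face = GBOB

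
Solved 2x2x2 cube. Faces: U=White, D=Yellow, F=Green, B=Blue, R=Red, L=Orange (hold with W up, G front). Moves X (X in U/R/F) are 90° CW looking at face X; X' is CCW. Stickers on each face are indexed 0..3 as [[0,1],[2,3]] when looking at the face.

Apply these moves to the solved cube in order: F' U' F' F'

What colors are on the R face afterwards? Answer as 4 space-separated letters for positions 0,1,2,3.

After move 1 (F'): F=GGGG U=WWRR R=YRYR D=OOYY L=OWOW
After move 2 (U'): U=WRWR F=OWGG R=GGYR B=YRBB L=BBOW
After move 3 (F'): F=WGOG U=WRGY R=OGOR D=BWYY L=BROW
After move 4 (F'): F=GGWO U=WROO R=WGBR D=RWYY L=BYOG
Query: R face = WGBR

Answer: W G B R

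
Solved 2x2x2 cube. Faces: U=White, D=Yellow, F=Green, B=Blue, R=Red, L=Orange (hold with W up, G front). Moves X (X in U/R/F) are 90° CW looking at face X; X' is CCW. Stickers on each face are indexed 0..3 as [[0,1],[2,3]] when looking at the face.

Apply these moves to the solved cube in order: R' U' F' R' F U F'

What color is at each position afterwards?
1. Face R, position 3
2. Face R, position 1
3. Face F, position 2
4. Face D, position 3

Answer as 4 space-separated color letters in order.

After move 1 (R'): R=RRRR U=WBWB F=GWGW D=YGYG B=YBYB
After move 2 (U'): U=BBWW F=OOGW R=GWRR B=RRYB L=YBOO
After move 3 (F'): F=OWOG U=BBGR R=GWYR D=BOYG L=YWOW
After move 4 (R'): R=WRGY U=BYGR F=OBOR D=BWYG B=GROB
After move 5 (F): F=OORB U=BYWW R=GRRY D=GWYG L=YBOW
After move 6 (U): U=WBWY F=GRRB R=GRRY B=YBOB L=OOOW
After move 7 (F'): F=RBGR U=WBGR R=WRGY D=OWYG L=OYOW
Query 1: R[3] = Y
Query 2: R[1] = R
Query 3: F[2] = G
Query 4: D[3] = G

Answer: Y R G G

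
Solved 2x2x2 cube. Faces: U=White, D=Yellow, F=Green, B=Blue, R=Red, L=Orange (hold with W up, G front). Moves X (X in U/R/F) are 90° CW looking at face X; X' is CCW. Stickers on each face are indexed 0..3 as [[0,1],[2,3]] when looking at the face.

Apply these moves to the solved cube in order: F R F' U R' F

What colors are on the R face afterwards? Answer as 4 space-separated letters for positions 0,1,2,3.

After move 1 (F): F=GGGG U=WWOO R=WRWR D=RRYY L=OYOY
After move 2 (R): R=WWRR U=WGOG F=GRGY D=RBYB B=OBWB
After move 3 (F'): F=RYGG U=WGWR R=BWRR D=YYYB L=OGOO
After move 4 (U): U=WWRG F=BWGG R=OBRR B=OGWB L=RYOO
After move 5 (R'): R=BROR U=WWRO F=BWGG D=YWYG B=BGYB
After move 6 (F): F=GBGW U=WWOY R=RROR D=OBYG L=RYOW
Query: R face = RROR

Answer: R R O R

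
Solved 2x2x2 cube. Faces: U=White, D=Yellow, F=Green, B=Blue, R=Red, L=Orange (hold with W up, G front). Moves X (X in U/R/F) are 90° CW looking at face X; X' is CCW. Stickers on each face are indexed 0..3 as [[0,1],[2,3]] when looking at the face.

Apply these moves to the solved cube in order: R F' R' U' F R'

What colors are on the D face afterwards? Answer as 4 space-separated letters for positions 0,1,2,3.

Answer: B O Y G

Derivation:
After move 1 (R): R=RRRR U=WGWG F=GYGY D=YBYB B=WBWB
After move 2 (F'): F=YYGG U=WGRR R=BRYR D=OOYB L=OGOW
After move 3 (R'): R=RRBY U=WWRW F=YGGR D=OYYG B=BBOB
After move 4 (U'): U=WWWR F=OGGR R=YGBY B=RROB L=BBOW
After move 5 (F): F=GORG U=WWWB R=WGRY D=BYYG L=BOOY
After move 6 (R'): R=GYWR U=WOWR F=GWRB D=BOYG B=GRYB
Query: D face = BOYG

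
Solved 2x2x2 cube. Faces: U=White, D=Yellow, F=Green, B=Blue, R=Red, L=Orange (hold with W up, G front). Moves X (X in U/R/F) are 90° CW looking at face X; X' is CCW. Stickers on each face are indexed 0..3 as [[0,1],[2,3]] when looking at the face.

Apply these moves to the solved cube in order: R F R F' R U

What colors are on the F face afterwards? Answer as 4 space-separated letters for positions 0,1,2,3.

After move 1 (R): R=RRRR U=WGWG F=GYGY D=YBYB B=WBWB
After move 2 (F): F=GGYY U=WGOO R=WRGR D=RRYB L=OYOB
After move 3 (R): R=GWRR U=WGOY F=GRYB D=RWYW B=OBGB
After move 4 (F'): F=RBGY U=WGGR R=WWRR D=YBYW L=OYOO
After move 5 (R): R=RWRW U=WBGY F=RBGW D=YGYO B=RBGB
After move 6 (U): U=GWYB F=RWGW R=RBRW B=OYGB L=RBOO
Query: F face = RWGW

Answer: R W G W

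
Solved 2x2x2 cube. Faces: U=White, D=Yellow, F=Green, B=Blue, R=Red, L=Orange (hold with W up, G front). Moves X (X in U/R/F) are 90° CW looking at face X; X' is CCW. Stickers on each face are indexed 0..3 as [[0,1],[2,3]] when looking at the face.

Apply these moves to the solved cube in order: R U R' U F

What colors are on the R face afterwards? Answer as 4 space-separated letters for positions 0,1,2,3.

After move 1 (R): R=RRRR U=WGWG F=GYGY D=YBYB B=WBWB
After move 2 (U): U=WWGG F=RRGY R=WBRR B=OOWB L=GYOO
After move 3 (R'): R=BRWR U=WWGO F=RWGG D=YRYY B=BOBB
After move 4 (U): U=GWOW F=BRGG R=BOWR B=GYBB L=RWOO
After move 5 (F): F=GBGR U=GWOW R=OOWR D=WBYY L=RYOR
Query: R face = OOWR

Answer: O O W R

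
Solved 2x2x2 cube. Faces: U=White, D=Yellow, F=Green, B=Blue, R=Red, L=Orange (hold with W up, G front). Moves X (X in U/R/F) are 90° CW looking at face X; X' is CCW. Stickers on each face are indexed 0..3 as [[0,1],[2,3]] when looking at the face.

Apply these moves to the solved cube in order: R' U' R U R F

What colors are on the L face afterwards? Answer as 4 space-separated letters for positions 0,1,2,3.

Answer: O Y O B

Derivation:
After move 1 (R'): R=RRRR U=WBWB F=GWGW D=YGYG B=YBYB
After move 2 (U'): U=BBWW F=OOGW R=GWRR B=RRYB L=YBOO
After move 3 (R): R=RGRW U=BOWW F=OGGG D=YYYR B=WRBB
After move 4 (U): U=WBWO F=RGGG R=WRRW B=YBBB L=OGOO
After move 5 (R): R=RWWR U=WGWG F=RYGR D=YBYY B=OBBB
After move 6 (F): F=GRRY U=WGOG R=WWGR D=WRYY L=OYOB
Query: L face = OYOB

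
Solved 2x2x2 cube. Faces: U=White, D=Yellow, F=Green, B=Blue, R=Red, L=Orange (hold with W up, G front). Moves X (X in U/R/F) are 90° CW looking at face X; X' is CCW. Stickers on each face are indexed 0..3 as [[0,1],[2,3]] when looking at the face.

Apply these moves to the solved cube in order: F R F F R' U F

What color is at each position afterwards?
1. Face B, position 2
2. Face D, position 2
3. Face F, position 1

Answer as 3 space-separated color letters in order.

Answer: O Y W

Derivation:
After move 1 (F): F=GGGG U=WWOO R=WRWR D=RRYY L=OYOY
After move 2 (R): R=WWRR U=WGOG F=GRGY D=RBYB B=OBWB
After move 3 (F): F=GGYR U=WGYY R=OWGR D=RWYB L=OROB
After move 4 (F): F=YGRG U=WGBR R=YWYR D=GOYB L=OROW
After move 5 (R'): R=WRYY U=WWBO F=YGRR D=GGYG B=BBOB
After move 6 (U): U=BWOW F=WRRR R=BBYY B=OROB L=YGOW
After move 7 (F): F=RWRR U=BWWG R=OBWY D=YBYG L=YGOG
Query 1: B[2] = O
Query 2: D[2] = Y
Query 3: F[1] = W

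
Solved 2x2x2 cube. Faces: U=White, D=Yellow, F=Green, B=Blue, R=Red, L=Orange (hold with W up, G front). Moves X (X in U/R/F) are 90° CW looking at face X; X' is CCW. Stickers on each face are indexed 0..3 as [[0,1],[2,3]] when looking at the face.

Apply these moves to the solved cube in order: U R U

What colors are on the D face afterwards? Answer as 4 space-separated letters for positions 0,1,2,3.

After move 1 (U): U=WWWW F=RRGG R=BBRR B=OOBB L=GGOO
After move 2 (R): R=RBRB U=WRWG F=RYGY D=YBYO B=WOWB
After move 3 (U): U=WWGR F=RBGY R=WORB B=GGWB L=RYOO
Query: D face = YBYO

Answer: Y B Y O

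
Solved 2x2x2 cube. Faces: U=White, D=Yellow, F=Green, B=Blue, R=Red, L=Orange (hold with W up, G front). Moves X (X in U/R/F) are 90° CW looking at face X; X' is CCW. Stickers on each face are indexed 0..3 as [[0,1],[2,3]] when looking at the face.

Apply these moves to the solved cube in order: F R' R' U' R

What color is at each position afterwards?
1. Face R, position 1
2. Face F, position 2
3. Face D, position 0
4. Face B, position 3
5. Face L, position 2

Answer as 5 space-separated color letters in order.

After move 1 (F): F=GGGG U=WWOO R=WRWR D=RRYY L=OYOY
After move 2 (R'): R=RRWW U=WBOB F=GWGO D=RGYG B=YBRB
After move 3 (R'): R=RWRW U=WROY F=GBGB D=RWYO B=GBGB
After move 4 (U'): U=RYWO F=OYGB R=GBRW B=RWGB L=GBOY
After move 5 (R): R=RGWB U=RYWB F=OWGO D=RGYR B=OWYB
Query 1: R[1] = G
Query 2: F[2] = G
Query 3: D[0] = R
Query 4: B[3] = B
Query 5: L[2] = O

Answer: G G R B O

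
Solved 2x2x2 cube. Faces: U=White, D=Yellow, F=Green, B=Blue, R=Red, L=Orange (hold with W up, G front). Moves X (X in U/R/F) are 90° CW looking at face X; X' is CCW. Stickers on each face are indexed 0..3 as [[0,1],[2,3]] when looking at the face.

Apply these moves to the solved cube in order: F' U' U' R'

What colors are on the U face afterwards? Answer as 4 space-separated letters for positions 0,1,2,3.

Answer: R B W G

Derivation:
After move 1 (F'): F=GGGG U=WWRR R=YRYR D=OOYY L=OWOW
After move 2 (U'): U=WRWR F=OWGG R=GGYR B=YRBB L=BBOW
After move 3 (U'): U=RRWW F=BBGG R=OWYR B=GGBB L=YROW
After move 4 (R'): R=WROY U=RBWG F=BRGW D=OBYG B=YGOB
Query: U face = RBWG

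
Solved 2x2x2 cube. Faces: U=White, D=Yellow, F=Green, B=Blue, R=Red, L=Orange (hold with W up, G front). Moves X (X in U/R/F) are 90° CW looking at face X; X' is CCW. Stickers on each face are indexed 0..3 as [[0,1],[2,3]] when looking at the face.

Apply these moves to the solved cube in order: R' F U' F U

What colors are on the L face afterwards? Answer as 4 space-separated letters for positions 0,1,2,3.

After move 1 (R'): R=RRRR U=WBWB F=GWGW D=YGYG B=YBYB
After move 2 (F): F=GGWW U=WBOO R=WRBR D=RRYG L=OYOG
After move 3 (U'): U=BOWO F=OYWW R=GGBR B=WRYB L=YBOG
After move 4 (F): F=WOWY U=BOGB R=WGOR D=BGYG L=YROR
After move 5 (U): U=GBBO F=WGWY R=WROR B=YRYB L=WOOR
Query: L face = WOOR

Answer: W O O R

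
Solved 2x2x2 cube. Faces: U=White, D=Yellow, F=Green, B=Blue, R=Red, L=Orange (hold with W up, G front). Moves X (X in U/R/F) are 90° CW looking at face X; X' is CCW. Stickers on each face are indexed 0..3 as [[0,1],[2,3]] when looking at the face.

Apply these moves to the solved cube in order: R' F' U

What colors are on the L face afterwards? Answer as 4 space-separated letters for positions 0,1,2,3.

Answer: W W O W

Derivation:
After move 1 (R'): R=RRRR U=WBWB F=GWGW D=YGYG B=YBYB
After move 2 (F'): F=WWGG U=WBRR R=GRYR D=OOYG L=OBOW
After move 3 (U): U=RWRB F=GRGG R=YBYR B=OBYB L=WWOW
Query: L face = WWOW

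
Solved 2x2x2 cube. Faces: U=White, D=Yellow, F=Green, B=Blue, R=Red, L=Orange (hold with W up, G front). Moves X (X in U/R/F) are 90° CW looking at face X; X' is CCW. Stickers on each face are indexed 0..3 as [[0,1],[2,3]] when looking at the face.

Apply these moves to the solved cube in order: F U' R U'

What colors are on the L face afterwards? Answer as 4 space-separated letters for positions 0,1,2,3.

After move 1 (F): F=GGGG U=WWOO R=WRWR D=RRYY L=OYOY
After move 2 (U'): U=WOWO F=OYGG R=GGWR B=WRBB L=BBOY
After move 3 (R): R=WGRG U=WYWG F=ORGY D=RBYW B=OROB
After move 4 (U'): U=YGWW F=BBGY R=ORRG B=WGOB L=OROY
Query: L face = OROY

Answer: O R O Y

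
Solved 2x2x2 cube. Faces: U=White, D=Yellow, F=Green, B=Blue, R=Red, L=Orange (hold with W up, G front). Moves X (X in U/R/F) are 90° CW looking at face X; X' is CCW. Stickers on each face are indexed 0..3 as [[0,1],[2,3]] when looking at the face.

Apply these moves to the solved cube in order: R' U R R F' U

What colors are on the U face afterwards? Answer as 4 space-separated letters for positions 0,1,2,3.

After move 1 (R'): R=RRRR U=WBWB F=GWGW D=YGYG B=YBYB
After move 2 (U): U=WWBB F=RRGW R=YBRR B=OOYB L=GWOO
After move 3 (R): R=RYRB U=WRBW F=RGGG D=YYYO B=BOWB
After move 4 (R): R=RRBY U=WGBG F=RYGO D=YWYB B=WORB
After move 5 (F'): F=YORG U=WGRB R=WRYY D=WOYB L=GGOB
After move 6 (U): U=RWBG F=WRRG R=WOYY B=GGRB L=YOOB
Query: U face = RWBG

Answer: R W B G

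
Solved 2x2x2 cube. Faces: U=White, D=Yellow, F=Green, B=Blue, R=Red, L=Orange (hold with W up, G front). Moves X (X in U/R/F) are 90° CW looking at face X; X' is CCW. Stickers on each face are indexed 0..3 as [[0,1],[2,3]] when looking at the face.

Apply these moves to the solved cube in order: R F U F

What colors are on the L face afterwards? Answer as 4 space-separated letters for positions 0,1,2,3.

After move 1 (R): R=RRRR U=WGWG F=GYGY D=YBYB B=WBWB
After move 2 (F): F=GGYY U=WGOO R=WRGR D=RRYB L=OYOB
After move 3 (U): U=OWOG F=WRYY R=WBGR B=OYWB L=GGOB
After move 4 (F): F=YWYR U=OWBG R=OBGR D=GWYB L=GROR
Query: L face = GROR

Answer: G R O R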